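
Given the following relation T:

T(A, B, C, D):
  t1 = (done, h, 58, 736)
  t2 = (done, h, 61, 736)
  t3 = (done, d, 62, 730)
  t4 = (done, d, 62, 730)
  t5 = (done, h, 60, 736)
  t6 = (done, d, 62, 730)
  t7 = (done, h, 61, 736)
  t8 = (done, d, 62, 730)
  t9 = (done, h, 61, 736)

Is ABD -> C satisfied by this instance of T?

No

(A=done, B=h, D=736): rows 1, 2, 5, 7, 9 → C takes values {58, 61, 60} — violation
(A=done, B=d, D=730): rows 3, 4, 6, 8 → C = 62, 62, 62, 62 ✓
Two rows agree on ABD but differ on C, so ABD -> C does not hold.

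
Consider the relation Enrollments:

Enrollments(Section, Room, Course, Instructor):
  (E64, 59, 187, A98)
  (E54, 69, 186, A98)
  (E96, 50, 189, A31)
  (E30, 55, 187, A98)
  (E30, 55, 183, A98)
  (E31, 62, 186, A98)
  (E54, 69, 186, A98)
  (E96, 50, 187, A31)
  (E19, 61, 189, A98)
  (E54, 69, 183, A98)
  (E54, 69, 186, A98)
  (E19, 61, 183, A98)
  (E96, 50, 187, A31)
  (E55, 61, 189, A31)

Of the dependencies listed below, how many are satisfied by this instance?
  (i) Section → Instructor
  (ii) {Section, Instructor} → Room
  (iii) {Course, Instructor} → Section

2

(i) Section → Instructor: every LHS value maps to a single RHS value — holds.
(ii) {Section, Instructor} → Room: every LHS value maps to a single RHS value — holds.
(iii) {Course, Instructor} → Section: (Course=187, Instructor=A98): 2 rows → Section takes values {E64, E30} — violation; (Course=186, Instructor=A98): 4 rows → Section takes values {E54, E31} — violation; (Course=189, Instructor=A31): 2 rows → Section takes values {E96, E55} — violation; (Course=183, Instructor=A98): 3 rows → Section takes values {E30, E54, E19} — violation — fails.
2 of the 3 dependencies hold.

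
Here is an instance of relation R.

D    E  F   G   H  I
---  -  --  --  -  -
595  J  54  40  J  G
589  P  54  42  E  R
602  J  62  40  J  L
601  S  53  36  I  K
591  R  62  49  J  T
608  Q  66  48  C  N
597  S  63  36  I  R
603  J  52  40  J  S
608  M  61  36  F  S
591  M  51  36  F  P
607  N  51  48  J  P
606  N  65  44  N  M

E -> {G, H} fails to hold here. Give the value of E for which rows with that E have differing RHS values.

N

E=J: 3 rows → {G,H} = (40, J), (40, J), (40, J) ✓
E=P: 1 row → {G,H} = (42, E) ✓
E=S: 2 rows → {G,H} = (36, I), (36, I) ✓
E=R: 1 row → {G,H} = (49, J) ✓
E=Q: 1 row → {G,H} = (48, C) ✓
E=M: 2 rows → {G,H} = (36, F), (36, F) ✓
E=N: 2 rows → {G,H} takes values {(48, J), (44, N)} — violation
The only E value with inconsistent RHS is E=N.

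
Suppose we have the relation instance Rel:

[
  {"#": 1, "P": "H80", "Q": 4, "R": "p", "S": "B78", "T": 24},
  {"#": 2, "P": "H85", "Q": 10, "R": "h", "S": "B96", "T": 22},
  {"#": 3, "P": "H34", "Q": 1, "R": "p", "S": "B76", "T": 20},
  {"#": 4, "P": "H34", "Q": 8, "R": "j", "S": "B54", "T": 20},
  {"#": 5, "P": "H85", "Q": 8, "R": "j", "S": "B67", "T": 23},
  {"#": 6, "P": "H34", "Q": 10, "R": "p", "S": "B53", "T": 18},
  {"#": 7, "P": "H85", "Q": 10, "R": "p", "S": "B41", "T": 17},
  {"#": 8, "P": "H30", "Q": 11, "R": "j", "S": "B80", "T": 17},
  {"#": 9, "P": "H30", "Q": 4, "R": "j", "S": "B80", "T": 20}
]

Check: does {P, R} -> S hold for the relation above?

No

(P=H80, R=p): row 1 → S = B78 ✓
(P=H85, R=h): row 2 → S = B96 ✓
(P=H34, R=p): rows 3, 6 → S takes values {B76, B53} — violation
(P=H34, R=j): row 4 → S = B54 ✓
(P=H85, R=j): row 5 → S = B67 ✓
(P=H85, R=p): row 7 → S = B41 ✓
(P=H30, R=j): rows 8, 9 → S = B80, B80 ✓
Two rows agree on {P, R} but differ on S, so {P, R} -> S does not hold.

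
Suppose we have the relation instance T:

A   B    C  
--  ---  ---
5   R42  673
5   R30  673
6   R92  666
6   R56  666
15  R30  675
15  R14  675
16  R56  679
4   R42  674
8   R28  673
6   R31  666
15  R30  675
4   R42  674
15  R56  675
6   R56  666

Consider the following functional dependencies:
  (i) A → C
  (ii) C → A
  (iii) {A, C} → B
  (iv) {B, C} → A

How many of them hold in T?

2

(i) A → C: every LHS value maps to a single RHS value — holds.
(ii) C → A: C=673: 3 rows → A takes values {5, 8} — violation — fails.
(iii) {A, C} → B: (A=5, C=673): 2 rows → B takes values {R42, R30} — violation; (A=6, C=666): 4 rows → B takes values {R92, R56, R31} — violation; (A=15, C=675): 4 rows → B takes values {R30, R14, R56} — violation — fails.
(iv) {B, C} → A: every LHS value maps to a single RHS value — holds.
2 of the 4 dependencies hold.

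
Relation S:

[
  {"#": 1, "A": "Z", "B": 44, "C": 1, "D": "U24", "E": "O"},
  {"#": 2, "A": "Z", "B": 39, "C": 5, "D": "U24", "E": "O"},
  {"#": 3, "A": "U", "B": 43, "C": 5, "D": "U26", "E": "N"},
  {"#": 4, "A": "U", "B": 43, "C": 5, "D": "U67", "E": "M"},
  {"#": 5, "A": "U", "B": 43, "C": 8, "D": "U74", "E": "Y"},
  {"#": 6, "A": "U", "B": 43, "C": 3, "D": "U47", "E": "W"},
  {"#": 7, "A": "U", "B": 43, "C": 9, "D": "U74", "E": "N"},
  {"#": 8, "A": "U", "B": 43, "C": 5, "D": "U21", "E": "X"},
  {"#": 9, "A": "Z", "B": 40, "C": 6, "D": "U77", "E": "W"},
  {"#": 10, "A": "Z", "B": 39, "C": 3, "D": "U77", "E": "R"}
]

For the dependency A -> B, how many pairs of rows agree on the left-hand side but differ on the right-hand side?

A=Z: violating pairs (1,2), (1,9), (1,10), (2,9), (9,10) — 5 pairs.
A=U: all 6 rows agree on B — 0 pairs.

5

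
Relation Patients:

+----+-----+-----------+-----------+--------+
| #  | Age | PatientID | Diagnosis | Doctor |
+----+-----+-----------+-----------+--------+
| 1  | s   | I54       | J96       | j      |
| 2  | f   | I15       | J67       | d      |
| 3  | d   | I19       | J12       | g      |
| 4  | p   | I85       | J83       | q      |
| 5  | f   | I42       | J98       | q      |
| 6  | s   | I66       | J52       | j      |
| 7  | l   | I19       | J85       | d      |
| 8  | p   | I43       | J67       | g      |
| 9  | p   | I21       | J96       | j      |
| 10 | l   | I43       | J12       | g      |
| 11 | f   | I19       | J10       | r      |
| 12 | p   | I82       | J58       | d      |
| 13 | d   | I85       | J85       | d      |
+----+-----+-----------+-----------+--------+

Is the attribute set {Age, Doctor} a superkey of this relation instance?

Rows 1 and 6 have the same {Age, Doctor} value (Age=s, Doctor=j) but are distinct tuples, so {Age, Doctor} does not determine every attribute — not a superkey.

No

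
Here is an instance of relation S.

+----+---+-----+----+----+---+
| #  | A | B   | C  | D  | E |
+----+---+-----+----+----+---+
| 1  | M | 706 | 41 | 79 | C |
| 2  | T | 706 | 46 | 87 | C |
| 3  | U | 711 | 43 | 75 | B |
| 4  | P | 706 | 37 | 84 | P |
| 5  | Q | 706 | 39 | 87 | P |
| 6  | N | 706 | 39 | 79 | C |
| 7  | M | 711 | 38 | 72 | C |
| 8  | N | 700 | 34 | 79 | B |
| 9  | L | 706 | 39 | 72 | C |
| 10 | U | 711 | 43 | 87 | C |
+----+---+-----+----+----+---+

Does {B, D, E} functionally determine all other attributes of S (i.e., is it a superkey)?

Rows 1 and 6 have the same {B, D, E} value (B=706, D=79, E=C) but are distinct tuples, so {B, D, E} does not determine every attribute — not a superkey.

No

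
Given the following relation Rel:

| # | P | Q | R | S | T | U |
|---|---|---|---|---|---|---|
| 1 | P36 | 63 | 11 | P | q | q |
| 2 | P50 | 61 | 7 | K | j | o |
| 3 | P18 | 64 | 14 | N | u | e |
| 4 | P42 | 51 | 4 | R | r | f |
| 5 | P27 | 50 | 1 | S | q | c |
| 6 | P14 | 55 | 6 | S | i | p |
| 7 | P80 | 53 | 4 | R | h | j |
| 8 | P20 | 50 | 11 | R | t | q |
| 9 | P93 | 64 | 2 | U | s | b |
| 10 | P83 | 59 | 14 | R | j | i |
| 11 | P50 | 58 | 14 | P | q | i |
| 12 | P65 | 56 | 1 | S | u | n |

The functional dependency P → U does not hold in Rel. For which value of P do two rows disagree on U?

P50

P=P36: row 1 → U = q ✓
P=P50: rows 2, 11 → U takes values {o, i} — violation
P=P18: row 3 → U = e ✓
P=P42: row 4 → U = f ✓
P=P27: row 5 → U = c ✓
P=P14: row 6 → U = p ✓
P=P80: row 7 → U = j ✓
P=P20: row 8 → U = q ✓
P=P93: row 9 → U = b ✓
P=P83: row 10 → U = i ✓
P=P65: row 12 → U = n ✓
The only P value with inconsistent U is P=P50.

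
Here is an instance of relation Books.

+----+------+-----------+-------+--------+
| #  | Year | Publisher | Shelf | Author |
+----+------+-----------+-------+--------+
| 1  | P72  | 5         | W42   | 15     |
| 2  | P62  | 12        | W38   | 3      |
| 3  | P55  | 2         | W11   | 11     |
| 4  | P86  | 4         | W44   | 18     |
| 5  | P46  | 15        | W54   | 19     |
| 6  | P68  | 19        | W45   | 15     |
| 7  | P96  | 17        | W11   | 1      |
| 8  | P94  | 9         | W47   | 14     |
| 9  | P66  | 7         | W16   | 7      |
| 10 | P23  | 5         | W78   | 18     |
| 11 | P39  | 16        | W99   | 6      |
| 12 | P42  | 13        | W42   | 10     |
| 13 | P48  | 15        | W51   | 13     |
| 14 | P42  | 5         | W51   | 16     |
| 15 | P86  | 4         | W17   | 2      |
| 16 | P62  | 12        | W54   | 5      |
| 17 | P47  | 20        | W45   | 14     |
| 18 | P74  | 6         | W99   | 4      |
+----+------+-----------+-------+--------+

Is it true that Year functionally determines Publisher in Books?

Year=P72: row 1 → Publisher = 5 ✓
Year=P62: rows 2, 16 → Publisher = 12, 12 ✓
Year=P55: row 3 → Publisher = 2 ✓
Year=P86: rows 4, 15 → Publisher = 4, 4 ✓
Year=P46: row 5 → Publisher = 15 ✓
Year=P68: row 6 → Publisher = 19 ✓
Year=P96: row 7 → Publisher = 17 ✓
Year=P94: row 8 → Publisher = 9 ✓
Year=P66: row 9 → Publisher = 7 ✓
Year=P23: row 10 → Publisher = 5 ✓
Year=P39: row 11 → Publisher = 16 ✓
Year=P42: rows 12, 14 → Publisher takes values {13, 5} — violation
Year=P48: row 13 → Publisher = 15 ✓
Year=P47: row 17 → Publisher = 20 ✓
Year=P74: row 18 → Publisher = 6 ✓
Two rows agree on Year but differ on Publisher, so Year → Publisher does not hold.

No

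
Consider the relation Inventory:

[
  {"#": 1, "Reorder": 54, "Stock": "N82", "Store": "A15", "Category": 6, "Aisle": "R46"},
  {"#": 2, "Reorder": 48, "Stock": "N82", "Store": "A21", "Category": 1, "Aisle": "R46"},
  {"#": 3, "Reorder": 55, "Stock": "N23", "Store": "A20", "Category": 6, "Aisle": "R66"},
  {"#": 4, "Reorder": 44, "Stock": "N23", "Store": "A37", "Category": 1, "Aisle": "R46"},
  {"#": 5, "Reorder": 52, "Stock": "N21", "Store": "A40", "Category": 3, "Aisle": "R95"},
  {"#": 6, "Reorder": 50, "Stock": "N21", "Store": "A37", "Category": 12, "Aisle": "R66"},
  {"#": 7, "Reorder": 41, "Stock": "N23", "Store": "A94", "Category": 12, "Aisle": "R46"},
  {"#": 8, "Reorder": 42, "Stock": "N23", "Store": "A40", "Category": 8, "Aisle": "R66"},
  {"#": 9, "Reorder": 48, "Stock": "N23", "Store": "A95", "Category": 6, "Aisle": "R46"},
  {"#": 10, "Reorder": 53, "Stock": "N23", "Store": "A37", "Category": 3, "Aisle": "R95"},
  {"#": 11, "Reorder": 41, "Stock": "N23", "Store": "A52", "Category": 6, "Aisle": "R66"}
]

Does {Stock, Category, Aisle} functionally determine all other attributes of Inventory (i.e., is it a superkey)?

No

Rows 3 and 11 have the same {Stock, Category, Aisle} value (Stock=N23, Category=6, Aisle=R66) but are distinct tuples, so {Stock, Category, Aisle} does not determine every attribute — not a superkey.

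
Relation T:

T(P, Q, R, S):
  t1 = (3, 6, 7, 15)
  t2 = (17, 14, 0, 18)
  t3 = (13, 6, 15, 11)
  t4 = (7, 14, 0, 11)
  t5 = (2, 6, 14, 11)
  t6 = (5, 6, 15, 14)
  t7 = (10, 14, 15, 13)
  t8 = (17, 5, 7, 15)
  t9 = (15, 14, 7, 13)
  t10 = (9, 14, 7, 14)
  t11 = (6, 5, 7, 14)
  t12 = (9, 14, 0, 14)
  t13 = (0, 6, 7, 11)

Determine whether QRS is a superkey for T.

All 13 rows have distinct QRS values, so QRS → (all attributes) holds and QRS is a superkey.

Yes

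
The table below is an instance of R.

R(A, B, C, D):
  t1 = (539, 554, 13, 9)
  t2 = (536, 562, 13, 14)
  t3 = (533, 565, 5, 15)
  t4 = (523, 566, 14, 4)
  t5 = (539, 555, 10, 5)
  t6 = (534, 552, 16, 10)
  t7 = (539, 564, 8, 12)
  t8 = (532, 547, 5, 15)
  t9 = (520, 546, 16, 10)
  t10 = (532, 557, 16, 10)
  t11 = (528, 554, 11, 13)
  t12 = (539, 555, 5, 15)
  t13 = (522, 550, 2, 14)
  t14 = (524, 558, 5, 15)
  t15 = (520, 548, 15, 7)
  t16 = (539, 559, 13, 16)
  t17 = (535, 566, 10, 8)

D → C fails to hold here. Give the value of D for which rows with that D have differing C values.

D=9: row 1 → C = 13 ✓
D=14: rows 2, 13 → C takes values {13, 2} — violation
D=15: rows 3, 8, 12, 14 → C = 5, 5, 5, 5 ✓
D=4: row 4 → C = 14 ✓
D=5: row 5 → C = 10 ✓
D=10: rows 6, 9, 10 → C = 16, 16, 16 ✓
D=12: row 7 → C = 8 ✓
D=13: row 11 → C = 11 ✓
D=7: row 15 → C = 15 ✓
D=16: row 16 → C = 13 ✓
D=8: row 17 → C = 10 ✓
The only D value with inconsistent C is D=14.

14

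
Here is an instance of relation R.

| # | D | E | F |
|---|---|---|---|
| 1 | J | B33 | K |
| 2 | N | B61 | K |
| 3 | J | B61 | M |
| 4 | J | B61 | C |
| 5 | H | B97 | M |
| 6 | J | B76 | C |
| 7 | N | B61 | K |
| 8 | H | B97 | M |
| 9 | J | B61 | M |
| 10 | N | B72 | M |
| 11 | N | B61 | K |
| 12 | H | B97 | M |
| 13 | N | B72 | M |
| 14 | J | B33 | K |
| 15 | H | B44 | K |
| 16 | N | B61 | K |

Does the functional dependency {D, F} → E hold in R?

No

(D=J, F=K): rows 1, 14 → E = B33, B33 ✓
(D=N, F=K): rows 2, 7, 11, 16 → E = B61, B61, B61, B61 ✓
(D=J, F=M): rows 3, 9 → E = B61, B61 ✓
(D=J, F=C): rows 4, 6 → E takes values {B61, B76} — violation
(D=H, F=M): rows 5, 8, 12 → E = B97, B97, B97 ✓
(D=N, F=M): rows 10, 13 → E = B72, B72 ✓
(D=H, F=K): row 15 → E = B44 ✓
Two rows agree on {D, F} but differ on E, so {D, F} → E does not hold.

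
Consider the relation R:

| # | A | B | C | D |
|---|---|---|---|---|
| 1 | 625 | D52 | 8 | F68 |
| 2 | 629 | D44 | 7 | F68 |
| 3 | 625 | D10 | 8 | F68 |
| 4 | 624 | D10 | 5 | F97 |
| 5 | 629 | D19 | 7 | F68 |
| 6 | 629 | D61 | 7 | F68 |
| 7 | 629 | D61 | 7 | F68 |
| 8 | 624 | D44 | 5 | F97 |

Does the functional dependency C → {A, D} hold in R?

C=8: rows 1, 3 → {A,D} = (625, F68), (625, F68) ✓
C=7: rows 2, 5, 6, 7 → {A,D} = (629, F68), (629, F68), (629, F68), (629, F68) ✓
C=5: rows 4, 8 → {A,D} = (624, F97), (624, F97) ✓
Every C value is associated with a single {A, D} value, so C → {A, D} holds.

Yes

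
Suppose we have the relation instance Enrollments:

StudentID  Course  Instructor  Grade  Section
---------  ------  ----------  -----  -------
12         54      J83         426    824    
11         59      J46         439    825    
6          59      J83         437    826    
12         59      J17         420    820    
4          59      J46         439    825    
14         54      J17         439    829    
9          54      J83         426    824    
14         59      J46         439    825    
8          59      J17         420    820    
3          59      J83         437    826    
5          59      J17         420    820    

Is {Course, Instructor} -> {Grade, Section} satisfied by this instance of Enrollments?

(Course=54, Instructor=J83): 2 rows → {Grade,Section} = (426, 824), (426, 824) ✓
(Course=59, Instructor=J46): 3 rows → {Grade,Section} = (439, 825), (439, 825), (439, 825) ✓
(Course=59, Instructor=J83): 2 rows → {Grade,Section} = (437, 826), (437, 826) ✓
(Course=59, Instructor=J17): 3 rows → {Grade,Section} = (420, 820), (420, 820), (420, 820) ✓
(Course=54, Instructor=J17): 1 row → {Grade,Section} = (439, 829) ✓
Every {Course, Instructor} value is associated with a single {Grade, Section} value, so {Course, Instructor} -> {Grade, Section} holds.

Yes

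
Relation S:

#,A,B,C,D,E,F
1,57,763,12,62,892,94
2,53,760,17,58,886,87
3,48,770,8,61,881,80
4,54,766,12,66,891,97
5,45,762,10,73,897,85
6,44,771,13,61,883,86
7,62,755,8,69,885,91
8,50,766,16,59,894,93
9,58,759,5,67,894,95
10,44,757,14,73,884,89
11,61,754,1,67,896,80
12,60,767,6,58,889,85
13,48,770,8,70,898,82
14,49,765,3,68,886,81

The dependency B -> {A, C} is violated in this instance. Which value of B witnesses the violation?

766

B=763: row 1 → {A,C} = (57, 12) ✓
B=760: row 2 → {A,C} = (53, 17) ✓
B=770: rows 3, 13 → {A,C} = (48, 8), (48, 8) ✓
B=766: rows 4, 8 → {A,C} takes values {(54, 12), (50, 16)} — violation
B=762: row 5 → {A,C} = (45, 10) ✓
B=771: row 6 → {A,C} = (44, 13) ✓
B=755: row 7 → {A,C} = (62, 8) ✓
B=759: row 9 → {A,C} = (58, 5) ✓
B=757: row 10 → {A,C} = (44, 14) ✓
B=754: row 11 → {A,C} = (61, 1) ✓
B=767: row 12 → {A,C} = (60, 6) ✓
B=765: row 14 → {A,C} = (49, 3) ✓
The only B value with inconsistent RHS is B=766.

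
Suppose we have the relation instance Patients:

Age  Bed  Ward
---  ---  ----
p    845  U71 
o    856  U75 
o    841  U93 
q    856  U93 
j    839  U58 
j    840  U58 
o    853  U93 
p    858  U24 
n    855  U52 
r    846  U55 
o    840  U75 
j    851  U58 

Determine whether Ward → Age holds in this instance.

No

Ward=U71: 1 row → Age = p ✓
Ward=U75: 2 rows → Age = o, o ✓
Ward=U93: 3 rows → Age takes values {o, q} — violation
Ward=U58: 3 rows → Age = j, j, j ✓
Ward=U24: 1 row → Age = p ✓
Ward=U52: 1 row → Age = n ✓
Ward=U55: 1 row → Age = r ✓
Two rows agree on Ward but differ on Age, so Ward → Age does not hold.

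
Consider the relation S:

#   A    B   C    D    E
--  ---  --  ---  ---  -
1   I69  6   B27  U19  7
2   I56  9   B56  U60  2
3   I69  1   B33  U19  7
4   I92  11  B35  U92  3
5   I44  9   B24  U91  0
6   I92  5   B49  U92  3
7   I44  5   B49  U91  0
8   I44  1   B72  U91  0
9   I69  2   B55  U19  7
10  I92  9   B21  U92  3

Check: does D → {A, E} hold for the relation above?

Yes

D=U19: rows 1, 3, 9 → {A,E} = (I69, 7), (I69, 7), (I69, 7) ✓
D=U60: row 2 → {A,E} = (I56, 2) ✓
D=U92: rows 4, 6, 10 → {A,E} = (I92, 3), (I92, 3), (I92, 3) ✓
D=U91: rows 5, 7, 8 → {A,E} = (I44, 0), (I44, 0), (I44, 0) ✓
Every D value is associated with a single {A, E} value, so D → {A, E} holds.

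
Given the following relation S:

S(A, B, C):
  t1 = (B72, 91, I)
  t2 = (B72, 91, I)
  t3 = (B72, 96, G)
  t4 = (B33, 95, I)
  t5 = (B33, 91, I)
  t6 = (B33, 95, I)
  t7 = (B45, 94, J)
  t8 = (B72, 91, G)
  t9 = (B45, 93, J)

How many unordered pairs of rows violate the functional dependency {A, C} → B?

4

(A=B72, C=I): all 2 rows agree on B — 0 pairs.
(A=B72, C=G): violating pairs (3,8) — 1 pair.
(A=B33, C=I): violating pairs (4,5), (5,6) — 2 pairs.
(A=B45, C=J): violating pairs (7,9) — 1 pair.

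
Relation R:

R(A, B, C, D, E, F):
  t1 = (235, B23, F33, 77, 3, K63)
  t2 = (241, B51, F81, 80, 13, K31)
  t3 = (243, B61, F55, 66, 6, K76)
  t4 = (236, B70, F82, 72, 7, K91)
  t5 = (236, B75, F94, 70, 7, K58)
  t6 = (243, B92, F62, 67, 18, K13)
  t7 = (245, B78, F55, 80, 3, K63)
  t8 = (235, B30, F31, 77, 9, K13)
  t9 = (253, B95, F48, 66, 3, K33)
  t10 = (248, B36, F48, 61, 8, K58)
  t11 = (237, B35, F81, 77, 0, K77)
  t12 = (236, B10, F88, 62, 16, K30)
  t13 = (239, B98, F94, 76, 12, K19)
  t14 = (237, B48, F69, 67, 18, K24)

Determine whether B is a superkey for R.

Yes

All 14 rows have distinct B values, so B → (all attributes) holds and B is a superkey.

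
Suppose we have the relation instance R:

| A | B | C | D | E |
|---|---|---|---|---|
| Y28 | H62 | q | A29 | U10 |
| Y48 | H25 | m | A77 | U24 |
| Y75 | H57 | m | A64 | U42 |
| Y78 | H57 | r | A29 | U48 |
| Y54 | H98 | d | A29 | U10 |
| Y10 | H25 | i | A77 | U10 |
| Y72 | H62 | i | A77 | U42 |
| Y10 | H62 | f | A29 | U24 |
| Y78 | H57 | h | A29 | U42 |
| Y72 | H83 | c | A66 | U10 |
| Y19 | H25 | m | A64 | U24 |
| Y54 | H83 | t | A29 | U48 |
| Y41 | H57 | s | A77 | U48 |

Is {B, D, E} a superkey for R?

Yes

All 13 rows have distinct {B, D, E} values, so {B, D, E} → (all attributes) holds and {B, D, E} is a superkey.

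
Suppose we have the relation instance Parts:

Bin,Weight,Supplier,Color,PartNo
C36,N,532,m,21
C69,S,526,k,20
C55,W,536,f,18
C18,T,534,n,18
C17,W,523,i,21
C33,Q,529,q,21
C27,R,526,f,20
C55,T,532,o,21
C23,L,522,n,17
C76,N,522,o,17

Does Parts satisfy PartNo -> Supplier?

No

PartNo=21: 4 rows → Supplier takes values {532, 523, 529} — violation
PartNo=20: 2 rows → Supplier = 526, 526 ✓
PartNo=18: 2 rows → Supplier takes values {536, 534} — violation
PartNo=17: 2 rows → Supplier = 522, 522 ✓
Two rows agree on PartNo but differ on Supplier, so PartNo -> Supplier does not hold.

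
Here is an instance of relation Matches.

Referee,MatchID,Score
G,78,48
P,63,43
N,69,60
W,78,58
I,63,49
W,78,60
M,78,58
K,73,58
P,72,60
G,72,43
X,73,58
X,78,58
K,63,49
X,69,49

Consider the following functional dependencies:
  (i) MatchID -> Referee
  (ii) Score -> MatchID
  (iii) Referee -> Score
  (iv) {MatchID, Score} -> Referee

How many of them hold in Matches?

0

(i) MatchID -> Referee: MatchID=78: 5 rows → Referee takes values {G, W, M, X} — violation; MatchID=63: 3 rows → Referee takes values {P, I, K} — violation; MatchID=69: 2 rows → Referee takes values {N, X} — violation; MatchID=73: 2 rows → Referee takes values {K, X} — violation; MatchID=72: 2 rows → Referee takes values {P, G} — violation — fails.
(ii) Score -> MatchID: Score=43: 2 rows → MatchID takes values {63, 72} — violation; Score=60: 3 rows → MatchID takes values {69, 78, 72} — violation; Score=58: 5 rows → MatchID takes values {78, 73} — violation; Score=49: 3 rows → MatchID takes values {63, 69} — violation — fails.
(iii) Referee -> Score: Referee=G: 2 rows → Score takes values {48, 43} — violation; Referee=P: 2 rows → Score takes values {43, 60} — violation; Referee=W: 2 rows → Score takes values {58, 60} — violation; Referee=K: 2 rows → Score takes values {58, 49} — violation; Referee=X: 3 rows → Score takes values {58, 49} — violation — fails.
(iv) {MatchID, Score} -> Referee: (MatchID=78, Score=58): 3 rows → Referee takes values {W, M, X} — violation; (MatchID=63, Score=49): 2 rows → Referee takes values {I, K} — violation; (MatchID=73, Score=58): 2 rows → Referee takes values {K, X} — violation — fails.
None of the 4 dependencies hold.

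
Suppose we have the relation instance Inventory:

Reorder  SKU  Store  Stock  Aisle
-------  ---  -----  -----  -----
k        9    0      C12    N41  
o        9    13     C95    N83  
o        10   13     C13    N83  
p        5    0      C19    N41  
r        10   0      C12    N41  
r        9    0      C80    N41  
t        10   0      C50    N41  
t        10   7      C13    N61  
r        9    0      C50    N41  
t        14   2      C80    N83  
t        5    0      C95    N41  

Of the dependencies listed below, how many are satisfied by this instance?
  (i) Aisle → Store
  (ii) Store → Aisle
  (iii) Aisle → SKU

(i) Aisle → Store: Aisle=N83: 3 rows → Store takes values {13, 2} — violation — fails.
(ii) Store → Aisle: every LHS value maps to a single RHS value — holds.
(iii) Aisle → SKU: Aisle=N41: 7 rows → SKU takes values {9, 5, 10} — violation; Aisle=N83: 3 rows → SKU takes values {9, 10, 14} — violation — fails.
1 of the 3 dependencies holds.

1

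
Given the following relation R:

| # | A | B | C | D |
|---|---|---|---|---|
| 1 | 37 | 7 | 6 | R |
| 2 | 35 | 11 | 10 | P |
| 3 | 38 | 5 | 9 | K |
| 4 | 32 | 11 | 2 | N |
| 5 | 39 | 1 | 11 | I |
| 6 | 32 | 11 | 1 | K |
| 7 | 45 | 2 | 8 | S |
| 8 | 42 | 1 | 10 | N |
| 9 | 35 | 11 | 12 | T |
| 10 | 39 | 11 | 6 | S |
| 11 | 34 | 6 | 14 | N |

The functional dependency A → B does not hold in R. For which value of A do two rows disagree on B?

39

A=37: row 1 → B = 7 ✓
A=35: rows 2, 9 → B = 11, 11 ✓
A=38: row 3 → B = 5 ✓
A=32: rows 4, 6 → B = 11, 11 ✓
A=39: rows 5, 10 → B takes values {1, 11} — violation
A=45: row 7 → B = 2 ✓
A=42: row 8 → B = 1 ✓
A=34: row 11 → B = 6 ✓
The only A value with inconsistent B is A=39.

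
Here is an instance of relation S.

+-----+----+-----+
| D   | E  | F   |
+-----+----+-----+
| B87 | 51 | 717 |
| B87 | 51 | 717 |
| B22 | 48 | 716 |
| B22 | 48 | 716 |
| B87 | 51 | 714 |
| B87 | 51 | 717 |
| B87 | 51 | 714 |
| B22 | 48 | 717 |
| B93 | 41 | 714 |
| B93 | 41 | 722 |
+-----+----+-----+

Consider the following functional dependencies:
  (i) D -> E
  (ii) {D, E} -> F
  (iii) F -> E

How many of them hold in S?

(i) D -> E: every LHS value maps to a single RHS value — holds.
(ii) {D, E} -> F: (D=B87, E=51): 5 rows → F takes values {717, 714} — violation; (D=B22, E=48): 3 rows → F takes values {716, 717} — violation; (D=B93, E=41): 2 rows → F takes values {714, 722} — violation — fails.
(iii) F -> E: F=717: 4 rows → E takes values {51, 48} — violation; F=714: 3 rows → E takes values {51, 41} — violation — fails.
1 of the 3 dependencies holds.

1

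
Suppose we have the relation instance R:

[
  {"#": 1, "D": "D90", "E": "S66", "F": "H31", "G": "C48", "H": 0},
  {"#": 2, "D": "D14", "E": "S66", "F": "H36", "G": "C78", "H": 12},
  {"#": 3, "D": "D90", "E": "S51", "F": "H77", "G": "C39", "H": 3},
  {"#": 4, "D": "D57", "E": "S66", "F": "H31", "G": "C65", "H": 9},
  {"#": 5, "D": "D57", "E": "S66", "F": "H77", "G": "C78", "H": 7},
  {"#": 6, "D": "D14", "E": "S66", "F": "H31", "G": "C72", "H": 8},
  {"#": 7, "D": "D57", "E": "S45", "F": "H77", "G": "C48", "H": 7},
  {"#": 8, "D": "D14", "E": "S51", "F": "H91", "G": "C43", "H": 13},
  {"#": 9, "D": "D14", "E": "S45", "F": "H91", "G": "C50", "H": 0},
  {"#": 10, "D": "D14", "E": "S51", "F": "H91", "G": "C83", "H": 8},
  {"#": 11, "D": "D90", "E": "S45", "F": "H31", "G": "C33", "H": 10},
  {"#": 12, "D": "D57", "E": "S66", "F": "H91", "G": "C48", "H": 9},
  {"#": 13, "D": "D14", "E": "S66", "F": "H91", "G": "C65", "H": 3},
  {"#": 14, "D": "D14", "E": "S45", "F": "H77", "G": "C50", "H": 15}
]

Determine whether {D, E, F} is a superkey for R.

Rows 8 and 10 have the same {D, E, F} value (D=D14, E=S51, F=H91) but are distinct tuples, so {D, E, F} does not determine every attribute — not a superkey.

No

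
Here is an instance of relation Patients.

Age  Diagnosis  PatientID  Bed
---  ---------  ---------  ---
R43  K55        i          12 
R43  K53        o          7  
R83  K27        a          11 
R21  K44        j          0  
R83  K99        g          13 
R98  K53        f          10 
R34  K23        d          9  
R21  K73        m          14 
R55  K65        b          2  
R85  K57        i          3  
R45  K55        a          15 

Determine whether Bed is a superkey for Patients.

All 11 rows have distinct Bed values, so Bed → (all attributes) holds and Bed is a superkey.

Yes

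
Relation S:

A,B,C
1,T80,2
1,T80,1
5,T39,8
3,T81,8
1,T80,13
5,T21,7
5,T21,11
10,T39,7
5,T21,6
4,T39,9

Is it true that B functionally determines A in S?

No

B=T80: 3 rows → A = 1, 1, 1 ✓
B=T39: 3 rows → A takes values {5, 10, 4} — violation
B=T81: 1 row → A = 3 ✓
B=T21: 3 rows → A = 5, 5, 5 ✓
Two rows agree on B but differ on A, so B → A does not hold.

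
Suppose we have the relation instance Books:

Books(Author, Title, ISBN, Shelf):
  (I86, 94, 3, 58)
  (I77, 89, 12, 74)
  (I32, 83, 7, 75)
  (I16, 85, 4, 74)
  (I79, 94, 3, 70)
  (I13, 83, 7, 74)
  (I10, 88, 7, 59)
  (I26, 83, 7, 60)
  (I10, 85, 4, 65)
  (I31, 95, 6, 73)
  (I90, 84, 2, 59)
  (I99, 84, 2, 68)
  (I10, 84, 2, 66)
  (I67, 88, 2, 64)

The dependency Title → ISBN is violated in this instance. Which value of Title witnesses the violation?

Title=94: 2 rows → ISBN = 3, 3 ✓
Title=89: 1 row → ISBN = 12 ✓
Title=83: 3 rows → ISBN = 7, 7, 7 ✓
Title=85: 2 rows → ISBN = 4, 4 ✓
Title=88: 2 rows → ISBN takes values {7, 2} — violation
Title=95: 1 row → ISBN = 6 ✓
Title=84: 3 rows → ISBN = 2, 2, 2 ✓
The only Title value with inconsistent ISBN is Title=88.

88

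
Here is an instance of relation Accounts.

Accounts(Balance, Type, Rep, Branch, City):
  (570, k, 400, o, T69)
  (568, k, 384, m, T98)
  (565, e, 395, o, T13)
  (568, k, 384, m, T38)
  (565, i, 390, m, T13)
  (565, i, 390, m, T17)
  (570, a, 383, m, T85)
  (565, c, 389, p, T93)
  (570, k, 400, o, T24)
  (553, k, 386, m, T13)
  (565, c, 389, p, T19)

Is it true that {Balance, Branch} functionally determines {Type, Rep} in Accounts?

Yes

(Balance=570, Branch=o): 2 rows → {Type,Rep} = (k, 400), (k, 400) ✓
(Balance=568, Branch=m): 2 rows → {Type,Rep} = (k, 384), (k, 384) ✓
(Balance=565, Branch=o): 1 row → {Type,Rep} = (e, 395) ✓
(Balance=565, Branch=m): 2 rows → {Type,Rep} = (i, 390), (i, 390) ✓
(Balance=570, Branch=m): 1 row → {Type,Rep} = (a, 383) ✓
(Balance=565, Branch=p): 2 rows → {Type,Rep} = (c, 389), (c, 389) ✓
(Balance=553, Branch=m): 1 row → {Type,Rep} = (k, 386) ✓
Every {Balance, Branch} value is associated with a single {Type, Rep} value, so {Balance, Branch} -> {Type, Rep} holds.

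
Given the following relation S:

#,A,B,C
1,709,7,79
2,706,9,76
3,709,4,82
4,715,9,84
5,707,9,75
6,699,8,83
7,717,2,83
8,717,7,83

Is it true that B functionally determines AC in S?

No

B=7: rows 1, 8 → {A,C} takes values {(709, 79), (717, 83)} — violation
B=9: rows 2, 4, 5 → {A,C} takes values {(706, 76), (715, 84), (707, 75)} — violation
B=4: row 3 → {A,C} = (709, 82) ✓
B=8: row 6 → {A,C} = (699, 83) ✓
B=2: row 7 → {A,C} = (717, 83) ✓
Two rows agree on B but differ on AC, so B -> AC does not hold.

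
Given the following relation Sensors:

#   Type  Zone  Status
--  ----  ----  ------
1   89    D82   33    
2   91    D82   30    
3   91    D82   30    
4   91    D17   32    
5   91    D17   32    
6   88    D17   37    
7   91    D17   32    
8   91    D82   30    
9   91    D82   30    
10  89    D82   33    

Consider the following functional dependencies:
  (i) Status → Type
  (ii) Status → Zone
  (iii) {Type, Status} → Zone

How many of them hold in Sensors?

3

(i) Status → Type: every LHS value maps to a single RHS value — holds.
(ii) Status → Zone: every LHS value maps to a single RHS value — holds.
(iii) {Type, Status} → Zone: every LHS value maps to a single RHS value — holds.
3 of the 3 dependencies hold.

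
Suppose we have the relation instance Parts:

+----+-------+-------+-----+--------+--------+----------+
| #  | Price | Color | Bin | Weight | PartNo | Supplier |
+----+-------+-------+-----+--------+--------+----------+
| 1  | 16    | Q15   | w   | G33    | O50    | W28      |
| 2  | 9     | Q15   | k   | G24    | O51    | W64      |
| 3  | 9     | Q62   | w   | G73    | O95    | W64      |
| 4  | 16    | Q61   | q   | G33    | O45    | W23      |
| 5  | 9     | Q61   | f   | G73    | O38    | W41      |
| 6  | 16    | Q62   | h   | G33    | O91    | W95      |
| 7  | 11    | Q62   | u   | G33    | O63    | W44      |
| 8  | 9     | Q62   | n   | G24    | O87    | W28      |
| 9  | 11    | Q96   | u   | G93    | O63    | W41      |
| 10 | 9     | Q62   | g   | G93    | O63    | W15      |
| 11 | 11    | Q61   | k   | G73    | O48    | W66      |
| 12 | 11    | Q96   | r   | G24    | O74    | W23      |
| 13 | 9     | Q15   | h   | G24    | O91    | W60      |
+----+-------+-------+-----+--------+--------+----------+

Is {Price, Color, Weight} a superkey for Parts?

Rows 2 and 13 have the same {Price, Color, Weight} value (Price=9, Color=Q15, Weight=G24) but are distinct tuples, so {Price, Color, Weight} does not determine every attribute — not a superkey.

No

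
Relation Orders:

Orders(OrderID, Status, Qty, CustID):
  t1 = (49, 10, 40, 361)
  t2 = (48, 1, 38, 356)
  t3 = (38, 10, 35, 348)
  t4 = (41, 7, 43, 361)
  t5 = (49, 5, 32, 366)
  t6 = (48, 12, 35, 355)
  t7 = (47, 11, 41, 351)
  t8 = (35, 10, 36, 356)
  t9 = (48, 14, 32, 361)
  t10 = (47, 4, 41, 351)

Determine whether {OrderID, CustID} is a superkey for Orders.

No

Rows 7 and 10 have the same {OrderID, CustID} value (OrderID=47, CustID=351) but are distinct tuples, so {OrderID, CustID} does not determine every attribute — not a superkey.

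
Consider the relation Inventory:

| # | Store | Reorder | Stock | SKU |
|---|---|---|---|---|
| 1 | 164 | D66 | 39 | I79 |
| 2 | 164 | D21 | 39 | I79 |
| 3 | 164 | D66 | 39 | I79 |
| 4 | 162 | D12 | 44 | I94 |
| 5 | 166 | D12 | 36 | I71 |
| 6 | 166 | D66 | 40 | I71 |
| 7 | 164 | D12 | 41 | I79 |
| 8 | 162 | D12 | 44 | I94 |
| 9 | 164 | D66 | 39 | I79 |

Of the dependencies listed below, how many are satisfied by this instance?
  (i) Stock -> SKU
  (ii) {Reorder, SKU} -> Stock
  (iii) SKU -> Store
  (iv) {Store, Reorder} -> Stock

4

(i) Stock -> SKU: every LHS value maps to a single RHS value — holds.
(ii) {Reorder, SKU} -> Stock: every LHS value maps to a single RHS value — holds.
(iii) SKU -> Store: every LHS value maps to a single RHS value — holds.
(iv) {Store, Reorder} -> Stock: every LHS value maps to a single RHS value — holds.
4 of the 4 dependencies hold.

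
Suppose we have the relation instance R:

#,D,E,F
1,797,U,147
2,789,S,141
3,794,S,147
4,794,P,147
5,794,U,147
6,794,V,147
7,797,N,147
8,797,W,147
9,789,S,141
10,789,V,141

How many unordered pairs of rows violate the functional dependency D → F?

D=797: all 3 rows agree on F — 0 pairs.
D=789: all 3 rows agree on F — 0 pairs.
D=794: all 4 rows agree on F — 0 pairs.

0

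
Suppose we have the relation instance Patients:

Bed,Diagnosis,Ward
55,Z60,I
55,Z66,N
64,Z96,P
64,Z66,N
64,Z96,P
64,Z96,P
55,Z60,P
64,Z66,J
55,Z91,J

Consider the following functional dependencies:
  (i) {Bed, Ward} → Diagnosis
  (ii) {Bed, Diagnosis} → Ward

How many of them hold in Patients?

(i) {Bed, Ward} → Diagnosis: every LHS value maps to a single RHS value — holds.
(ii) {Bed, Diagnosis} → Ward: (Bed=55, Diagnosis=Z60): 2 rows → Ward takes values {I, P} — violation; (Bed=64, Diagnosis=Z66): 2 rows → Ward takes values {N, J} — violation — fails.
1 of the 2 dependencies holds.

1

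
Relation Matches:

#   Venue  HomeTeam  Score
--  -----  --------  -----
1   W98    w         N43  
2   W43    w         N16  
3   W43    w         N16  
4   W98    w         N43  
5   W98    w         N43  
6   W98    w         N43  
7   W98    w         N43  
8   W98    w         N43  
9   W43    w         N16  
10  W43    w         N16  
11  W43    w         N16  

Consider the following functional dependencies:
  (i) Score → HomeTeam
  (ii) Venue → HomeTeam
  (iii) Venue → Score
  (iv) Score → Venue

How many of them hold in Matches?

4

(i) Score → HomeTeam: every LHS value maps to a single RHS value — holds.
(ii) Venue → HomeTeam: every LHS value maps to a single RHS value — holds.
(iii) Venue → Score: every LHS value maps to a single RHS value — holds.
(iv) Score → Venue: every LHS value maps to a single RHS value — holds.
4 of the 4 dependencies hold.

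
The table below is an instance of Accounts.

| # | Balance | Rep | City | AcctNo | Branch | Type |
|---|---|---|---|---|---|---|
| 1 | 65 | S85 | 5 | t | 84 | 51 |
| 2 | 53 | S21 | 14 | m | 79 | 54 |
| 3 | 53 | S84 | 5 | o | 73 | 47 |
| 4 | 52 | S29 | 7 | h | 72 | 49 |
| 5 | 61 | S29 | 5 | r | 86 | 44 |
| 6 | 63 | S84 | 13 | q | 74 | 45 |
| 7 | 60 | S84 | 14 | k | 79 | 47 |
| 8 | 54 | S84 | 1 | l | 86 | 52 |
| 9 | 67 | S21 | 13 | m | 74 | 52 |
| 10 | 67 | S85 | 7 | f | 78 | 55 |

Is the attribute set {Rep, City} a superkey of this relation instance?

All 10 rows have distinct {Rep, City} values, so {Rep, City} → (all attributes) holds and {Rep, City} is a superkey.

Yes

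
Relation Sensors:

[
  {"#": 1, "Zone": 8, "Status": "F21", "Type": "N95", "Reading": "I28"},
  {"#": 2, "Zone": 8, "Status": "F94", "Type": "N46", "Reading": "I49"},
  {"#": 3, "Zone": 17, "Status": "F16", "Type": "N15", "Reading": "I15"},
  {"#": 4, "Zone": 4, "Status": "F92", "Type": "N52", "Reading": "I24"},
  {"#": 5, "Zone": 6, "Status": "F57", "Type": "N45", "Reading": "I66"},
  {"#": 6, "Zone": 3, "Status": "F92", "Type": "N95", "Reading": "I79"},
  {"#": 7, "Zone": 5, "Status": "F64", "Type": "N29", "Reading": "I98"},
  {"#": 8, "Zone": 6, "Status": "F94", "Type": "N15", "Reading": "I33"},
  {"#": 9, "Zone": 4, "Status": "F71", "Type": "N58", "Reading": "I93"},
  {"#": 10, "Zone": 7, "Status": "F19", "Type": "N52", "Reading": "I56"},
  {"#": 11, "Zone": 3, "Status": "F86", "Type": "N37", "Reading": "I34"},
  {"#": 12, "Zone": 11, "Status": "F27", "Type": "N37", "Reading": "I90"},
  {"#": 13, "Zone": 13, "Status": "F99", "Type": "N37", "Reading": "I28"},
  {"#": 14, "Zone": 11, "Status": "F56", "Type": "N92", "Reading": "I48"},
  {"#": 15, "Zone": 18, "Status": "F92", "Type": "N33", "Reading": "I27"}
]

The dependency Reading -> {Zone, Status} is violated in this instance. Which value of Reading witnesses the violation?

Reading=I28: rows 1, 13 → {Zone,Status} takes values {(8, F21), (13, F99)} — violation
Reading=I49: row 2 → {Zone,Status} = (8, F94) ✓
Reading=I15: row 3 → {Zone,Status} = (17, F16) ✓
Reading=I24: row 4 → {Zone,Status} = (4, F92) ✓
Reading=I66: row 5 → {Zone,Status} = (6, F57) ✓
Reading=I79: row 6 → {Zone,Status} = (3, F92) ✓
Reading=I98: row 7 → {Zone,Status} = (5, F64) ✓
Reading=I33: row 8 → {Zone,Status} = (6, F94) ✓
Reading=I93: row 9 → {Zone,Status} = (4, F71) ✓
Reading=I56: row 10 → {Zone,Status} = (7, F19) ✓
Reading=I34: row 11 → {Zone,Status} = (3, F86) ✓
Reading=I90: row 12 → {Zone,Status} = (11, F27) ✓
Reading=I48: row 14 → {Zone,Status} = (11, F56) ✓
Reading=I27: row 15 → {Zone,Status} = (18, F92) ✓
The only Reading value with inconsistent RHS is Reading=I28.

I28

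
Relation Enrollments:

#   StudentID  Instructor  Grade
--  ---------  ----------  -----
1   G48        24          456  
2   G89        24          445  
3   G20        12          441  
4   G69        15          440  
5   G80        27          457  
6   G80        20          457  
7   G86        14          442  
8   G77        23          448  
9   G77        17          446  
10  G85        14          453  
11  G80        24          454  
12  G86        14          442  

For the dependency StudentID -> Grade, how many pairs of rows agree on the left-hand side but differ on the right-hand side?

StudentID=G80: violating pairs (5,11), (6,11) — 2 pairs.
StudentID=G86: all 2 rows agree on Grade — 0 pairs.
StudentID=G77: violating pairs (8,9) — 1 pair.

3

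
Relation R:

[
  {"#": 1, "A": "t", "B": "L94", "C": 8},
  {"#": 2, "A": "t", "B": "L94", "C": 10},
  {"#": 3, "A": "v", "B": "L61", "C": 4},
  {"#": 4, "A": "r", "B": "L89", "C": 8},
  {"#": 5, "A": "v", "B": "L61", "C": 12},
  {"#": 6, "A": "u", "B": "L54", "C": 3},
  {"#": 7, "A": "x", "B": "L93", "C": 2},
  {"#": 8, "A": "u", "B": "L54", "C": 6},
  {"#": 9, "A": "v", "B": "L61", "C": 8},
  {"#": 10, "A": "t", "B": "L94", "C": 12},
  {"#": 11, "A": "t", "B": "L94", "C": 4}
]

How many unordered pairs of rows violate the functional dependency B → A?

0

B=L94: all 4 rows agree on A — 0 pairs.
B=L61: all 3 rows agree on A — 0 pairs.
B=L54: all 2 rows agree on A — 0 pairs.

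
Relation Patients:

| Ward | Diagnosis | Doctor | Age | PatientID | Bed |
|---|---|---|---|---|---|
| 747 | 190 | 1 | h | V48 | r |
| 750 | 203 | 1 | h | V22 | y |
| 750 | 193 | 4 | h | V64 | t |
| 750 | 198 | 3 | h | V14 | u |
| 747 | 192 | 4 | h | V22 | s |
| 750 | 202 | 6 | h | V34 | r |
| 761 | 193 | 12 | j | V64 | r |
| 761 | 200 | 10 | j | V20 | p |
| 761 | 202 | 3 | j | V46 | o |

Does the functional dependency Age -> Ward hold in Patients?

Age=h: 6 rows → Ward takes values {747, 750} — violation
Age=j: 3 rows → Ward = 761, 761, 761 ✓
Two rows agree on Age but differ on Ward, so Age -> Ward does not hold.

No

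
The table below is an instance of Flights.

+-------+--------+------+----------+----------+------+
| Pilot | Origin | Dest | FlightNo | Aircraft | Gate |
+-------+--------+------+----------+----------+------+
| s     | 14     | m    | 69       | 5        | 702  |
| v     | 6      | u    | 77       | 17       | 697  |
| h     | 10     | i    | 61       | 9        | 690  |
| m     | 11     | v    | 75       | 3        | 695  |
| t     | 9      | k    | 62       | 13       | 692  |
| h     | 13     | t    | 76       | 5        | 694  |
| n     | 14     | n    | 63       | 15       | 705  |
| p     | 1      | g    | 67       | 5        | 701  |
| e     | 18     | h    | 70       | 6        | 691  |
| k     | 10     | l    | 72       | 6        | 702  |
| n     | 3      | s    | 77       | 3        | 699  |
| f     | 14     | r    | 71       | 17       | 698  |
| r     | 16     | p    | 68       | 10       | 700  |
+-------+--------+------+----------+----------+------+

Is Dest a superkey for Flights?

All 13 rows have distinct Dest values, so Dest → (all attributes) holds and Dest is a superkey.

Yes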